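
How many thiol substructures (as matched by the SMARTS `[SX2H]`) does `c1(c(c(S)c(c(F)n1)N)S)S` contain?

[SX2H] is the SMARTS for a thiol: an aliphatic sulfur with two connections, one being H.
The molecule carries 3 separate instances of a thiol (-SH) meeting every constraint; each maps to a distinct set of atoms, giving 3 matches.

3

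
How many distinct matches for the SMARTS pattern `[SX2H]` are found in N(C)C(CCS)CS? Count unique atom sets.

[SX2H] is the SMARTS for a thiol: an aliphatic sulfur with two connections, one being H.
The molecule carries 2 separate instances of a thiol (-SH) meeting every constraint; each maps to a distinct set of atoms, giving 2 matches.

2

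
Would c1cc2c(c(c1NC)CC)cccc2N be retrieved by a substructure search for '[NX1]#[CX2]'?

No

The pattern [NX1]#[CX2] describes a nitrogen triple-bonded to a two-connected carbon — a nitrile.
The closest candidate here is a primary amino group (-NH2), but the nitrogen is NX3 (three connections), not NX1 triple-bonded. No other fragment satisfies the full query, so there is no match.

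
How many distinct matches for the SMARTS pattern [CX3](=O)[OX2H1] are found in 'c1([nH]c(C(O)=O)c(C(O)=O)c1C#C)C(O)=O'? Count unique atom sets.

[CX3](=O)[OX2H1] is the SMARTS for a carboxylic acid: an sp2 carbon double-bonded to O and single-bonded to an -OH oxygen.
The molecule carries 3 separate instances of a carboxylic acid group (-C(=O)OH) meeting every constraint; each maps to a distinct set of atoms, giving 3 matches.

3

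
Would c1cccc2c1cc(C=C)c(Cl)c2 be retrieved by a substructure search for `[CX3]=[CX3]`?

The pattern [CX3]=[CX3] describes a non-aromatic C=C double bond between two sp2 carbons — an alkene.
The molecule carries a vinyl group (-CH=CH2), whose atoms satisfy every constraint of the query, so the pattern matches.

Yes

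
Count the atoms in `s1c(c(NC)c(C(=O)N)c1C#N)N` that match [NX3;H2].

The query [NX3;H2] means: aliphatic N with 3 total connections, two of them H — an -NH2 nitrogen (amine or amide).
Check the 13 heavy atoms by environment: 1× s (aromatic, H0, X2) → no; 4× c (aromatic, H0, X3) → no; 2× N (H2, X3) → match; 1× N (H1, X3) → no; 1× C (H3, X4) → no; 1× C (H0, X2) → no; 1× N (H0, X1) → no; 1× C (H0, X3) → no; 1× O (H0, X1) → no.
That gives 2 matching atoms.

2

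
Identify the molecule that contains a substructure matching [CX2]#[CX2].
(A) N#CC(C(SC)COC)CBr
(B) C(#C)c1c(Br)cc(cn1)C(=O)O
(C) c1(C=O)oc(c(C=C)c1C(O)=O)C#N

[CX2]#[CX2] describes a carbon-carbon triple bond (an alkyne).
(A) has a nitrile (-C#N) but the triple bond is C#N, not C#C.
(B) contains an ethynyl group (-C#CH), which satisfies every atom and bond constraint.
(C) has a nitrile (-C#N) but the triple bond is C#N, not C#C.
So the answer is (B).

B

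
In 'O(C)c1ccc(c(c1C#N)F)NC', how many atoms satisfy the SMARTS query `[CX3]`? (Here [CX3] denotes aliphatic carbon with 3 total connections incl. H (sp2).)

The query [CX3] means: C with X3: aliphatic carbon with exactly 3 total connections.
Check the 13 heavy atoms by environment: 6× c (aromatic, X3) → no; 1× N (X3) → no; 2× C (X4) → no; 1× F (X1) → no; 1× O (X2) → no; 1× C (X2) → no; 1× N (X1) → no.
No environment satisfies the query, so 0 matching atoms.

0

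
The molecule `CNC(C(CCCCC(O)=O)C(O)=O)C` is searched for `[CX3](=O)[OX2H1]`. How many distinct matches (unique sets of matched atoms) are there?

2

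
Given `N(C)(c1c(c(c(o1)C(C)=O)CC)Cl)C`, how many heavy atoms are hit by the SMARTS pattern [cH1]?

0

Check the 14 heavy atoms by environment: 1× o (aromatic, H0) → no; 4× c (aromatic, H0) → no; 1× C (H2) → no; 4× C (H3) → no; 1× Cl (H0) → no; 1× C (H0) → no; 1× O (H0) → no; 1× N (H0) → no.
No environment satisfies the query, so 0 matching atoms.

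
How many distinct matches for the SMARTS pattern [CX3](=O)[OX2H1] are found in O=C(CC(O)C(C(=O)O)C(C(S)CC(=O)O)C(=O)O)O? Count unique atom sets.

[CX3](=O)[OX2H1] is the SMARTS for a carboxylic acid: an sp2 carbon double-bonded to O and single-bonded to an -OH oxygen.
The molecule carries 4 separate instances of a carboxylic acid group (-C(=O)OH) meeting every constraint; each maps to a distinct set of atoms, giving 4 matches.

4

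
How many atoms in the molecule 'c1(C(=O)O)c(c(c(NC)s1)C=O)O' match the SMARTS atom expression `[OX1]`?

2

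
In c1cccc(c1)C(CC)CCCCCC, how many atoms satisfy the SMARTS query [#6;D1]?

2

Check the 15 heavy atoms by environment: 6× C (D2) → no; 1× C (D3) → no; 2× C (D1) → match; 1× c (aromatic, D3) → no; 5× c (aromatic, D2) → no.
That gives 2 matching atoms.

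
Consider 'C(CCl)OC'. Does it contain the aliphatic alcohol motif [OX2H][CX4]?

The pattern [OX2H][CX4] describes a hydroxyl oxygen bound to an sp3 (X4) carbon — an aliphatic alcohol.
The closest candidate here is a methoxy ether (-OCH3), but the oxygen has H0 (ether), not H1. No other fragment satisfies the full query, so there is no match.

No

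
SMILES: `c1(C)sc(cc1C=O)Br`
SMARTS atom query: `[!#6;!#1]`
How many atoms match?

3

The query [!#6;!#1] means: not carbon and not hydrogen — any heteroatom.
Check the 9 heavy atoms by environment: 1× s (aromatic) → match; 4× c (aromatic) → no; 2× C → no; 1× O → match; 1× Br → match.
Summing the matching environments: 1 + 1 + 1 = 3 matching atoms.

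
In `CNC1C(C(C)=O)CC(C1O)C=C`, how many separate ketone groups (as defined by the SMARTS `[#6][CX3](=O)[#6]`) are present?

1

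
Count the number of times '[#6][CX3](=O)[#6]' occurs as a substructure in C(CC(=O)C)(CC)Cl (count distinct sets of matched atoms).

1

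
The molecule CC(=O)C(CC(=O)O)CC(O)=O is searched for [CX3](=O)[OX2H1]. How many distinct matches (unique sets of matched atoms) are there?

2

[CX3](=O)[OX2H1] is the SMARTS for a carboxylic acid: an sp2 carbon double-bonded to O and single-bonded to an -OH oxygen.
The molecule carries 2 separate instances of a carboxylic acid group (-C(=O)OH) meeting every constraint; each maps to a distinct set of atoms, giving 2 matches.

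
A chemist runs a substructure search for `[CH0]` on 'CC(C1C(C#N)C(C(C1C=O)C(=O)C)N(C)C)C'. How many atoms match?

2

Check the 18 heavy atoms by environment: 7× C (H1) → no; 2× C (H0) → match; 2× O (H0) → no; 5× C (H3) → no; 2× N (H0) → no.
That gives 2 matching atoms.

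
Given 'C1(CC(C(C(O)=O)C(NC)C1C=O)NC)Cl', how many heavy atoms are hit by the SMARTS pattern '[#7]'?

2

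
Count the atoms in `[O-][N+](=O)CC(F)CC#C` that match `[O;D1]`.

2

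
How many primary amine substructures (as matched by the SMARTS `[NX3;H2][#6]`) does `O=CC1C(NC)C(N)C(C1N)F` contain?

[NX3;H2][#6] is the SMARTS for a primary amine: a trivalent nitrogen with two H attached to carbon.
The molecule carries 2 separate instances of a primary amino group (-NH2) meeting every constraint; each maps to a distinct set of atoms, giving 2 matches.

2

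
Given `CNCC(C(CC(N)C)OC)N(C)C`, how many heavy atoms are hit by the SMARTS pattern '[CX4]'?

10

Check the 14 heavy atoms by environment: 10× C (X4) → match; 1× O (X2) → no; 3× N (X3) → no.
That gives 10 matching atoms.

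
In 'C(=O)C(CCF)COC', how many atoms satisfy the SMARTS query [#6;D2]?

4

The query [#6;D2] means: any carbon bonded to exactly two heavy atoms.
Check the 9 heavy atoms by environment: 4× C (D2) → match; 1× C (D3) → no; 1× O (D1) → no; 1× O (D2) → no; 1× C (D1) → no; 1× F (D1) → no.
That gives 4 matching atoms.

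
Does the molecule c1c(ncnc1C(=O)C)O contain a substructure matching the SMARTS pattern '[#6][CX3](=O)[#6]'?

Yes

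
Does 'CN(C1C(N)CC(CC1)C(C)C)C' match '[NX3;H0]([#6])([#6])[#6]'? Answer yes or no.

Yes

The pattern [NX3;H0]([#6])([#6])[#6] describes a trivalent nitrogen with no H, bonded to three carbons — a tertiary amine.
The molecule carries a dimethylamino group (-N(CH3)2), whose atoms satisfy every constraint of the query, so the pattern matches.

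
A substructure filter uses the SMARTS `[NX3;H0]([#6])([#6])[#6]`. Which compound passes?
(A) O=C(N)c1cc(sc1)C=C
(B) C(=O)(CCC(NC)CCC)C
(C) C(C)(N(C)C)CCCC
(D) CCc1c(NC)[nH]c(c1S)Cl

C

[NX3;H0]([#6])([#6])[#6] describes a trivalent nitrogen with no H, bonded to three carbons (a tertiary amine).
(A) has a primary amide (-C(=O)NH2) but the amide nitrogen has H2 and only one carbon neighbour.
(B) has an N-methylamino group (-NHCH3) but the nitrogen still has one H (H1), not H0.
(C) contains a dimethylamino group (-N(CH3)2), which satisfies every atom and bond constraint.
(D) has an N-methylamino group (-NHCH3) but the nitrogen still has one H (H1), not H0.
So the answer is (C).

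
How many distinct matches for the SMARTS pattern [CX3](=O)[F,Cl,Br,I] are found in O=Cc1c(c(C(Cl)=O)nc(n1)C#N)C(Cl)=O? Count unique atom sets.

2

[CX3](=O)[F,Cl,Br,I] is the SMARTS for an acyl halide: a carbonyl carbon bonded to a halogen.
The molecule carries 2 separate instances of an acyl chloride (-C(=O)Cl) meeting every constraint; each maps to a distinct set of atoms, giving 2 matches.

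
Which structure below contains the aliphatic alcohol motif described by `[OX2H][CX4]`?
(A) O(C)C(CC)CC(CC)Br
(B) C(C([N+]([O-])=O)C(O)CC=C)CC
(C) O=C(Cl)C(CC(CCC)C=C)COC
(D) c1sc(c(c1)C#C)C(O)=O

B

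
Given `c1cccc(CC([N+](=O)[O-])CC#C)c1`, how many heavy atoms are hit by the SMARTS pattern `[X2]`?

2

The query [X2] means: any atom with exactly two total connections (bonds + H).
Check the 14 heavy atoms by environment: 3× C (X4) → no; 2× C (X2) → match; 1× N (charge +1, X3) → no; 1× O (charge -1, X1) → no; 1× O (X1) → no; 6× c (aromatic, X3) → no.
That gives 2 matching atoms.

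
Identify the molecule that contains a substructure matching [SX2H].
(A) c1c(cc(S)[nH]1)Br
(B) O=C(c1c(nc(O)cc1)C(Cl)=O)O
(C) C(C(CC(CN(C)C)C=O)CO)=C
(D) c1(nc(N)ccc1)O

[SX2H] describes an aliphatic sulfur with two connections, one being H (a thiol).
(A) contains a thiol (-SH), which satisfies every atom and bond constraint.
(B) has a hydroxyl group (-OH) but it is an -OH, not an -SH.
(C) has a hydroxyl group (-OH) but it is an -OH, not an -SH.
(D) has a hydroxyl group (-OH) but it is an -OH, not an -SH.
So the answer is (A).

A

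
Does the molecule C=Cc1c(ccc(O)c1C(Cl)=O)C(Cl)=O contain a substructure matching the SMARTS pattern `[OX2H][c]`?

The pattern [OX2H][c] describes a hydroxyl oxygen attached to an aromatic carbon — a phenol.
The molecule carries a hydroxyl group (-OH), whose atoms satisfy every constraint of the query, so the pattern matches.

Yes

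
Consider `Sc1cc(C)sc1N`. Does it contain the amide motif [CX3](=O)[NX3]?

No

The pattern [CX3](=O)[NX3] describes a carbonyl carbon bonded to a trivalent nitrogen — an amide.
The closest candidate here is a primary amino group (-NH2), but the -NH2 is not attached to a carbonyl carbon. No other fragment satisfies the full query, so there is no match.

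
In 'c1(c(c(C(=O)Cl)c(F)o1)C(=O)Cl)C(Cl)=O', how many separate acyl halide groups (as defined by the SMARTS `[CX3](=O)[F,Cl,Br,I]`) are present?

3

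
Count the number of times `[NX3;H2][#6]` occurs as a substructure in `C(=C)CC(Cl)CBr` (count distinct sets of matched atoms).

[NX3;H2][#6] is the SMARTS for a primary amine: a trivalent nitrogen with two H attached to carbon.
No fragment in the molecule satisfies every constraint, giving 0 matches.

0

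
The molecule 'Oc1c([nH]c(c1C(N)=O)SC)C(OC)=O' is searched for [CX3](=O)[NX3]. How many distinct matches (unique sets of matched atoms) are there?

1

[CX3](=O)[NX3] is the SMARTS for an amide: a carbonyl carbon bonded to a trivalent nitrogen.
Exactly one fragment in the molecule meets all constraints, giving 1 match.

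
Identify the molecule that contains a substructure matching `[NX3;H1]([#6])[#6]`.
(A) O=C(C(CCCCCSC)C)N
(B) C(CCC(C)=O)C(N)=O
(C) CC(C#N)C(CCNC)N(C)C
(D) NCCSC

C

[NX3;H1]([#6])[#6] describes a trivalent nitrogen with one H, bonded to two carbons (a secondary amine).
(A) has a primary amide (-C(=O)NH2) but the -C(=O)NH2 nitrogen has H2, not H1.
(B) has a primary amide (-C(=O)NH2) but the -C(=O)NH2 nitrogen has H2, not H1.
(C) contains an N-methylamino group (-NHCH3), which satisfies every atom and bond constraint.
(D) has a primary amino group (-NH2) but the nitrogen has H2 and only one carbon neighbour.
So the answer is (C).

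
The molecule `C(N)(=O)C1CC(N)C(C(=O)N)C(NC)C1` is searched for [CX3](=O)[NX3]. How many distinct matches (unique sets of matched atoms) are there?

2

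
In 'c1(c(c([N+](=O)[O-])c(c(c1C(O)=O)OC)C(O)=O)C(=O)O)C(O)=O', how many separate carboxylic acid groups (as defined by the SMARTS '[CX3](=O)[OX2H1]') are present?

4

[CX3](=O)[OX2H1] is the SMARTS for a carboxylic acid: an sp2 carbon double-bonded to O and single-bonded to an -OH oxygen.
The molecule carries 4 separate instances of a carboxylic acid group (-C(=O)OH) meeting every constraint; each maps to a distinct set of atoms, giving 4 matches.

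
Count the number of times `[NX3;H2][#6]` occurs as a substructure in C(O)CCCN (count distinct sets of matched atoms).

1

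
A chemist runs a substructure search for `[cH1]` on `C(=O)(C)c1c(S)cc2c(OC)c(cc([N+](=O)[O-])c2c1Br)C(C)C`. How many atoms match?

2

The query [cH1] means: aromatic carbon bearing exactly one hydrogen.
Check the 23 heavy atoms by environment: 8× c (aromatic, H0) → no; 2× c (aromatic, H1) → match; 1× C (H1) → no; 4× C (H3) → no; 1× N (charge +1, H0) → no; 1× O (charge -1, H0) → no; 3× O (H0) → no; 1× S (H1) → no; 1× Br (H0) → no; 1× C (H0) → no.
That gives 2 matching atoms.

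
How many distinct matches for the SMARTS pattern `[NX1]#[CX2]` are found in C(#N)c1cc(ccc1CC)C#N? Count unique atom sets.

[NX1]#[CX2] is the SMARTS for a nitrile: a nitrogen triple-bonded to a two-connected carbon.
The molecule carries 2 separate instances of a nitrile (-C#N) meeting every constraint; each maps to a distinct set of atoms, giving 2 matches.

2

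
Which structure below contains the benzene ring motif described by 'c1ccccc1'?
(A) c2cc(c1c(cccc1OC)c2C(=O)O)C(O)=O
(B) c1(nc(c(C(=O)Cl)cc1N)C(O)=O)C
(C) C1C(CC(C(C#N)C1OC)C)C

A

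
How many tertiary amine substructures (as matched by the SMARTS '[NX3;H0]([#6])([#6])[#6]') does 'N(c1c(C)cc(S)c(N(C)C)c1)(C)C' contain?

2

[NX3;H0]([#6])([#6])[#6] is the SMARTS for a tertiary amine: a trivalent nitrogen with no H, bonded to three carbons.
The molecule carries 2 separate instances of a dimethylamino group (-N(CH3)2) meeting every constraint; each maps to a distinct set of atoms, giving 2 matches.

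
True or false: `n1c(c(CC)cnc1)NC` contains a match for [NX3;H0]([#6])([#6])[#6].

False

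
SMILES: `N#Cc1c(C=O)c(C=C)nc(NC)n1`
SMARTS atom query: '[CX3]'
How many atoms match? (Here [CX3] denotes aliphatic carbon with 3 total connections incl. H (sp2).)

3

The query [CX3] means: C with X3: aliphatic carbon with exactly 3 total connections.
Check the 14 heavy atoms by environment: 2× n (aromatic, X2) → no; 4× c (aromatic, X3) → no; 3× C (X3) → match; 1× O (X1) → no; 1× C (X2) → no; 1× N (X1) → no; 1× N (X3) → no; 1× C (X4) → no.
That gives 3 matching atoms.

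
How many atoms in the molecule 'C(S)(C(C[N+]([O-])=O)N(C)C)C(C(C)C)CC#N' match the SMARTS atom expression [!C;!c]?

6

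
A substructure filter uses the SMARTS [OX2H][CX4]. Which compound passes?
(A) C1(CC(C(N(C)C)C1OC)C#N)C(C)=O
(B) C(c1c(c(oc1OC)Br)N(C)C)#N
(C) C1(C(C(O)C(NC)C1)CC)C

C

[OX2H][CX4] describes a hydroxyl oxygen bound to an sp3 (X4) carbon (an aliphatic alcohol).
(A) has a methoxy ether (-OCH3) but the oxygen has H0 (ether), not H1.
(B) has a methoxy ether (-OCH3) but the oxygen has H0 (ether), not H1.
(C) contains a hydroxyl group (-OH), which satisfies every atom and bond constraint.
So the answer is (C).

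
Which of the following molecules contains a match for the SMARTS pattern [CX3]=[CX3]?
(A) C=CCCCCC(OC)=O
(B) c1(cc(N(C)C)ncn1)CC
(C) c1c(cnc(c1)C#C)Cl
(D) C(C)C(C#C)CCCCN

[CX3]=[CX3] describes a non-aromatic C=C double bond between two sp2 carbons (an alkene).
(A) contains a vinyl group (-CH=CH2), which satisfies every atom and bond constraint.
(B) has an ethyl group (-CH2CH3) but its C-C bond is a single bond between CX4 carbons, not CX3=CX3.
(C) has an ethynyl group (-C#CH) but the C-C bond is a triple bond, not a double bond.
(D) has an ethynyl group (-C#CH) but the C-C bond is a triple bond, not a double bond.
So the answer is (A).

A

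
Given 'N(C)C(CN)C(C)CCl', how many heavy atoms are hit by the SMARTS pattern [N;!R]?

The query [N;!R] means: aliphatic nitrogen not in a ring.
Check the 9 heavy atoms by environment: 6× C (acyclic) → no; 1× Cl (acyclic) → no; 2× N (acyclic) → match.
That gives 2 matching atoms.

2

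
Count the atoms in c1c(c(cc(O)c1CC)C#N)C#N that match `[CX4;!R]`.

2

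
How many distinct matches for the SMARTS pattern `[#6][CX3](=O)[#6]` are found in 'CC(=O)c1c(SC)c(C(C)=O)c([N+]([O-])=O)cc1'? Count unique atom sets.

2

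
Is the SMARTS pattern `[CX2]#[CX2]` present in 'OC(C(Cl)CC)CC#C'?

Yes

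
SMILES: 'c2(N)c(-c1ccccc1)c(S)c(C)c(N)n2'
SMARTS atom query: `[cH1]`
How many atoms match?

5

The query [cH1] means: aromatic carbon bearing exactly one hydrogen.
Check the 16 heavy atoms by environment: 1× n (aromatic, H0) → no; 6× c (aromatic, H0) → no; 5× c (aromatic, H1) → match; 2× N (H2) → no; 1× C (H3) → no; 1× S (H1) → no.
That gives 5 matching atoms.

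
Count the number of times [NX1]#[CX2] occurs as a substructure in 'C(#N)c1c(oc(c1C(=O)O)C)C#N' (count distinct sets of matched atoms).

2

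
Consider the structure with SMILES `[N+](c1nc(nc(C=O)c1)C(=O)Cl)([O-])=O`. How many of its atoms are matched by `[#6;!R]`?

2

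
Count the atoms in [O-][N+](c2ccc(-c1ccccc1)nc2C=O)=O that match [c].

11

The query [c] means: lowercase c matches aromatic carbon only.
Check the 17 heavy atoms by environment: 1× n (aromatic) → no; 11× c (aromatic) → match; 1× C → no; 2× O → no; 1× N (charge +1) → no; 1× O (charge -1) → no.
That gives 11 matching atoms.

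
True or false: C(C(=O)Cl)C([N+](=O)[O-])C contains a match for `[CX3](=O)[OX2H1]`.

The pattern [CX3](=O)[OX2H1] describes an sp2 carbon double-bonded to O and single-bonded to an -OH oxygen — a carboxylic acid.
The closest candidate here is an acyl chloride (-C(=O)Cl), but the carbonyl is bonded to Cl, not to an -OH oxygen. No other fragment satisfies the full query, so there is no match.

False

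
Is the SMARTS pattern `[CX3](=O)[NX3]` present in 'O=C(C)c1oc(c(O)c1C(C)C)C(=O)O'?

The pattern [CX3](=O)[NX3] describes a carbonyl carbon bonded to a trivalent nitrogen — an amide.
The closest candidate here is a carboxylic acid group (-C(=O)OH), but the carbonyl is bonded to O, not to an NX3 nitrogen. No other fragment satisfies the full query, so there is no match.

No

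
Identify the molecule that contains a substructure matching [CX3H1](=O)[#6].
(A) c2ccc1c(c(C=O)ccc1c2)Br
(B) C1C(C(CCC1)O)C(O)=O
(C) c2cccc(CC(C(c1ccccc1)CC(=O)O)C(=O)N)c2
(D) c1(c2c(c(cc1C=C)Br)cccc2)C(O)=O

[CX3H1](=O)[#6] describes an sp2 carbon with one H, double-bonded to O and single-bonded to carbon (an aldehyde).
(A) contains an aldehyde (-CHO), which satisfies every atom and bond constraint.
(B) has a carboxylic acid group (-C(=O)OH) but the carbonyl carbon has H0 and is bonded to O, not H1.
(C) has a carboxylic acid group (-C(=O)OH) but the carbonyl carbon has H0 and is bonded to O, not H1.
(D) has a carboxylic acid group (-C(=O)OH) but the carbonyl carbon has H0 and is bonded to O, not H1.
So the answer is (A).

A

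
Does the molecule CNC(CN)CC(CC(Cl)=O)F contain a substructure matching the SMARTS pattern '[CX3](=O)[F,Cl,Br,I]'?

The pattern [CX3](=O)[F,Cl,Br,I] describes a carbonyl carbon bonded to a halogen — an acyl halide.
The molecule carries an acyl chloride (-C(=O)Cl), whose atoms satisfy every constraint of the query, so the pattern matches.

Yes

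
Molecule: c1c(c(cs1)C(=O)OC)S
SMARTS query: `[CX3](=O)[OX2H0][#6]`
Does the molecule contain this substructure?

Yes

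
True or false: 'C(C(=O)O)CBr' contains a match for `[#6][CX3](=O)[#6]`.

False

The pattern [#6][CX3](=O)[#6] describes a carbonyl carbon (no H) flanked by two carbons — a ketone.
The closest candidate here is a carboxylic acid group (-C(=O)OH), but one neighbour of the carbonyl carbon is O, not C. No other fragment satisfies the full query, so there is no match.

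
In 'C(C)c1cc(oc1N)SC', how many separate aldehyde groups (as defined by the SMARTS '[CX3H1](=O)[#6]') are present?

0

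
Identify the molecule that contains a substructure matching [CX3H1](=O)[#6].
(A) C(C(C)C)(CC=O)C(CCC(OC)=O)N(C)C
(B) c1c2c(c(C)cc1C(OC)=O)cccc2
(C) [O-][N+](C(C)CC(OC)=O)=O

A

[CX3H1](=O)[#6] describes an sp2 carbon with one H, double-bonded to O and single-bonded to carbon (an aldehyde).
(A) contains an aldehyde (-CHO), which satisfies every atom and bond constraint.
(B) has a methyl-ester group (-C(=O)OCH3) but the carbonyl carbon has H0, not H1.
(C) has a methyl-ester group (-C(=O)OCH3) but the carbonyl carbon has H0, not H1.
So the answer is (A).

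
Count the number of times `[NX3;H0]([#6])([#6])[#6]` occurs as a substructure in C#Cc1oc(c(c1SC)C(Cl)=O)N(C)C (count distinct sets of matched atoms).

[NX3;H0]([#6])([#6])[#6] is the SMARTS for a tertiary amine: a trivalent nitrogen with no H, bonded to three carbons.
Exactly one fragment in the molecule meets all constraints, giving 1 match.

1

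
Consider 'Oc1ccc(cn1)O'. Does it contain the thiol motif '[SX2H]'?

No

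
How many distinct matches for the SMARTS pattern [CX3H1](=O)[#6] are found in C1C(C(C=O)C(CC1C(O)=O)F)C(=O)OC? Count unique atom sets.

1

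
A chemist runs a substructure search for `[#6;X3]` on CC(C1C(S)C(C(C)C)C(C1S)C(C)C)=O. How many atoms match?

The query [#6;X3] means: any carbon (aromatic or not) with three total connections.
Check the 16 heavy atoms by environment: 12× C (X4) → no; 1× C (X3) → match; 1× O (X1) → no; 2× S (X2) → no.
That gives 1 matching atom.

1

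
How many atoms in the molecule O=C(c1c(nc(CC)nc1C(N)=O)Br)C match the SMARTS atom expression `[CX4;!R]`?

The query [CX4;!R] means: aliphatic carbon with four total connections, not in a ring.
Check the 15 heavy atoms by environment: 2× n (aromatic, X2, in 6-ring) → no; 4× c (aromatic, X3, in 6-ring) → no; 2× C (X3, acyclic) → no; 2× O (X1, acyclic) → no; 1× N (X3, acyclic) → no; 3× C (X4, acyclic) → match; 1× Br (X1, acyclic) → no.
That gives 3 matching atoms.

3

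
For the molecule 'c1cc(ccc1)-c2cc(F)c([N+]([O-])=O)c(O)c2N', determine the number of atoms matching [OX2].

1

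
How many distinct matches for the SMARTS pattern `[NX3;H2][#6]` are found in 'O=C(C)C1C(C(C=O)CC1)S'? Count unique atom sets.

[NX3;H2][#6] is the SMARTS for a primary amine: a trivalent nitrogen with two H attached to carbon.
No fragment in the molecule satisfies every constraint, giving 0 matches.

0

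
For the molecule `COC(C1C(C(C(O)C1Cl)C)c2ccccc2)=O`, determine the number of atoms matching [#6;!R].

3

The query [#6;!R] means: carbon not in any ring.
Check the 18 heavy atoms by environment: 5× C (in 5-ring) → no; 3× O (acyclic) → no; 3× C (acyclic) → match; 6× c (aromatic, in 6-ring) → no; 1× Cl (acyclic) → no.
That gives 3 matching atoms.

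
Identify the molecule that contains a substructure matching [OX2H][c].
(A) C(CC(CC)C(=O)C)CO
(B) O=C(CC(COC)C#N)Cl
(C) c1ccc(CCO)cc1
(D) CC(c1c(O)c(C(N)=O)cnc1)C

D

[OX2H][c] describes a hydroxyl oxygen attached to an aromatic carbon (a phenol).
(A) has a hydroxyl group (-OH) but the -OH is on an aliphatic carbon, not an aromatic c.
(B) has a methoxy ether (-OCH3) but the oxygen has H0, not H1.
(C) has a hydroxyl group (-OH) but the -OH is on an aliphatic carbon, not an aromatic c.
(D) contains a hydroxyl group (-OH), which satisfies every atom and bond constraint.
So the answer is (D).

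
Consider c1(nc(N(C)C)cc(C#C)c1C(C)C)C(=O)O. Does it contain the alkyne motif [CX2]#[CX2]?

The pattern [CX2]#[CX2] describes a carbon-carbon triple bond — an alkyne.
The molecule carries an ethynyl group (-C#CH), whose atoms satisfy every constraint of the query, so the pattern matches.

Yes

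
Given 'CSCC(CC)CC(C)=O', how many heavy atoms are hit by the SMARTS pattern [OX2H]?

The query [OX2H] means: aliphatic oxygen with two connections, one of which is H — an -OH oxygen.
Check the 10 heavy atoms by environment: 3× C (H2, X4) → no; 1× C (H1, X4) → no; 1× C (H0, X3) → no; 1× O (H0, X1) → no; 3× C (H3, X4) → no; 1× S (H0, X2) → no.
No environment satisfies the query, so 0 matching atoms.

0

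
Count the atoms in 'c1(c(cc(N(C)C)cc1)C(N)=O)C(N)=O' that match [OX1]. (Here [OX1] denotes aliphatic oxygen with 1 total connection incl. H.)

2

The query [OX1] means: aliphatic oxygen with one total connection — typically a carbonyl =O or an oxide.
Check the 15 heavy atoms by environment: 6× c (aromatic, X3) → no; 2× C (X3) → no; 2× O (X1) → match; 3× N (X3) → no; 2× C (X4) → no.
That gives 2 matching atoms.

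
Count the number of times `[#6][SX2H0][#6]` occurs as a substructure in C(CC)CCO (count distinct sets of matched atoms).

0

[#6][SX2H0][#6] is the SMARTS for a thioether: an aliphatic sulfur bridging two carbons with no H on the sulfur.
No fragment in the molecule satisfies every constraint, giving 0 matches.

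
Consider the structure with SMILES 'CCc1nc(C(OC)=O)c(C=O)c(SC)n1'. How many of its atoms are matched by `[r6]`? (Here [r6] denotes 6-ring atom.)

The query [r6] means: r6 matches atoms in a six-membered ring.
Check the 16 heavy atoms by environment: 2× n (aromatic, in 6-ring) → match; 4× c (aromatic, in 6-ring) → match; 6× C (acyclic) → no; 3× O (acyclic) → no; 1× S (acyclic) → no.
Summing the matching environments: 2 + 4 = 6 matching atoms.

6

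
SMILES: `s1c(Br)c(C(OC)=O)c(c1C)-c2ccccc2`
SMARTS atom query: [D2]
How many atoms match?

7

Check the 17 heavy atoms by environment: 1× s (aromatic, D2) → match; 5× c (aromatic, D3) → no; 2× C (D1) → no; 5× c (aromatic, D2) → match; 1× Br (D1) → no; 1× C (D3) → no; 1× O (D1) → no; 1× O (D2) → match.
Summing the matching environments: 1 + 5 + 1 = 7 matching atoms.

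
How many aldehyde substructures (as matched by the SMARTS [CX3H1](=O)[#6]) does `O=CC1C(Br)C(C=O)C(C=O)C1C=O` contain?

4

[CX3H1](=O)[#6] is the SMARTS for an aldehyde: an sp2 carbon with one H, double-bonded to O and single-bonded to carbon.
The molecule carries 4 separate instances of an aldehyde (-CHO) meeting every constraint; each maps to a distinct set of atoms, giving 4 matches.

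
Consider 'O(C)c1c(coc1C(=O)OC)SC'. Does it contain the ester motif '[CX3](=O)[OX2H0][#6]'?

The pattern [CX3](=O)[OX2H0][#6] describes a carbonyl carbon bonded to an oxygen that is itself bonded to carbon (no H on that O) — an ester.
The molecule carries a methyl-ester group (-C(=O)OCH3), whose atoms satisfy every constraint of the query, so the pattern matches.

Yes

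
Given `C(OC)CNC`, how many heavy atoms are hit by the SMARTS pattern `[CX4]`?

4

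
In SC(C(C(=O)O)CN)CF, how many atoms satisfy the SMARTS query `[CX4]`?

The query [CX4] means: C with X4: aliphatic carbon with exactly 4 total connections (bonds + H).
Check the 10 heavy atoms by environment: 4× C (X4) → match; 1× F (X1) → no; 1× C (X3) → no; 1× O (X1) → no; 1× O (X2) → no; 1× S (X2) → no; 1× N (X3) → no.
That gives 4 matching atoms.

4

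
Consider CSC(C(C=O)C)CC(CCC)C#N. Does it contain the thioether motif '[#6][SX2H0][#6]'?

The pattern [#6][SX2H0][#6] describes an aliphatic sulfur bridging two carbons with no H on the sulfur — a thioether.
The molecule carries a methylthio ether (-SCH3), whose atoms satisfy every constraint of the query, so the pattern matches.

Yes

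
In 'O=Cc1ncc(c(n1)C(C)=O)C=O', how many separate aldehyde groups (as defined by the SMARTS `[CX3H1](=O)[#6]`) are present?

2

[CX3H1](=O)[#6] is the SMARTS for an aldehyde: an sp2 carbon with one H, double-bonded to O and single-bonded to carbon.
The molecule carries 2 separate instances of an aldehyde (-CHO) meeting every constraint; each maps to a distinct set of atoms, giving 2 matches.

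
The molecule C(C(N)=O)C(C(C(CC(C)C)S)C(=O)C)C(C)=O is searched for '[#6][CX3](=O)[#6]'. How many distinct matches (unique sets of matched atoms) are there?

2

[#6][CX3](=O)[#6] is the SMARTS for a ketone: a carbonyl carbon (no H) flanked by two carbons.
The molecule carries 2 separate instances of an acetyl/ketone group (-C(=O)CH3) meeting every constraint; each maps to a distinct set of atoms, giving 2 matches.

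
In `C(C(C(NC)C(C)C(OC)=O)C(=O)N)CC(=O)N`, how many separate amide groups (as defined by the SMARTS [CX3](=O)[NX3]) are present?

2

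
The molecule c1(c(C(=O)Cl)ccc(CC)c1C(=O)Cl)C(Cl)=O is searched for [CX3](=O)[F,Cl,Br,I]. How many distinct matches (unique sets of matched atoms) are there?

[CX3](=O)[F,Cl,Br,I] is the SMARTS for an acyl halide: a carbonyl carbon bonded to a halogen.
The molecule carries 3 separate instances of an acyl chloride (-C(=O)Cl) meeting every constraint; each maps to a distinct set of atoms, giving 3 matches.

3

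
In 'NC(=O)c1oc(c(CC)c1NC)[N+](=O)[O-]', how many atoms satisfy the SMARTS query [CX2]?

0

Check the 15 heavy atoms by environment: 1× o (aromatic, X2) → no; 4× c (aromatic, X3) → no; 1× C (X3) → no; 2× O (X1) → no; 2× N (X3) → no; 3× C (X4) → no; 1× N (charge +1, X3) → no; 1× O (charge -1, X1) → no.
No environment satisfies the query, so 0 matching atoms.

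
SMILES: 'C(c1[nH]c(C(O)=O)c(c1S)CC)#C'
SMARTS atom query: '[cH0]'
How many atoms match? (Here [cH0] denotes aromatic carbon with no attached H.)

4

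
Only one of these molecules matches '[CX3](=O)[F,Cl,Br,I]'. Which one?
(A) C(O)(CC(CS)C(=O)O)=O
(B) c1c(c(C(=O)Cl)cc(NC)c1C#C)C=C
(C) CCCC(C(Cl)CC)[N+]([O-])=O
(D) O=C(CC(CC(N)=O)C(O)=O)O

B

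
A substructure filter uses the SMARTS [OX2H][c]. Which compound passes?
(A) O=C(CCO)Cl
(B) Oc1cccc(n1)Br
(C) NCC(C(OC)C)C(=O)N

[OX2H][c] describes a hydroxyl oxygen attached to an aromatic carbon (a phenol).
(A) has a hydroxyl group (-OH) but the -OH is on an aliphatic carbon, not an aromatic c.
(B) contains a hydroxyl group (-OH), which satisfies every atom and bond constraint.
(C) has a methoxy ether (-OCH3) but the oxygen has H0, not H1.
So the answer is (B).

B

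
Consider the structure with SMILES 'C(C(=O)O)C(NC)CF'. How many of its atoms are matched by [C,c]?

5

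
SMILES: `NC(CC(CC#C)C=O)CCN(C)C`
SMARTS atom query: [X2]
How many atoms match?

2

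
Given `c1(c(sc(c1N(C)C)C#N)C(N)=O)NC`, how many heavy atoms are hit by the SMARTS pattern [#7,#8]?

5

The query [#7,#8] means: nitrogen or oxygen (comma = OR).
Check the 15 heavy atoms by environment: 1× s (aromatic) → no; 4× c (aromatic) → no; 5× C → no; 1× O → match; 4× N → match.
Summing the matching environments: 1 + 4 = 5 matching atoms.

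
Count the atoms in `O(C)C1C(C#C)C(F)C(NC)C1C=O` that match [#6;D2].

2

The query [#6;D2] means: any carbon bonded to exactly two heavy atoms.
Check the 14 heavy atoms by environment: 5× C (D3) → no; 1× F (D1) → no; 1× O (D2) → no; 3× C (D1) → no; 1× N (D2) → no; 2× C (D2) → match; 1× O (D1) → no.
That gives 2 matching atoms.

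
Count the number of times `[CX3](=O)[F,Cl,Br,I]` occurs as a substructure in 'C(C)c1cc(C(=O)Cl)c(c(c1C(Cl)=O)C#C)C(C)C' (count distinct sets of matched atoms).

2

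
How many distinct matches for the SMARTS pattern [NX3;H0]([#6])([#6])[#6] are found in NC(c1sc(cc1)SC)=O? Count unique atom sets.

0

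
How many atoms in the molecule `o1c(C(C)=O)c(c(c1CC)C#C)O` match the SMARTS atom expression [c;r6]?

0

The query [c;r6] means: aromatic carbon that belongs to a six-membered ring.
Check the 13 heavy atoms by environment: 1× o (aromatic, in 5-ring) → no; 4× c (aromatic, in 5-ring) → no; 6× C (acyclic) → no; 2× O (acyclic) → no.
No environment satisfies the query, so 0 matching atoms.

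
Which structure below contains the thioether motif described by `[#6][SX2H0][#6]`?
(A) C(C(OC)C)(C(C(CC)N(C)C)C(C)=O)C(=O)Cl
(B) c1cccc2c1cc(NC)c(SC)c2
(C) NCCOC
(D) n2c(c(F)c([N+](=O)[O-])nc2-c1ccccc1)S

B

[#6][SX2H0][#6] describes an aliphatic sulfur bridging two carbons with no H on the sulfur (a thioether).
(A) has a methoxy ether (-OCH3) but the bridging atom is O, not S.
(B) contains a methylthio ether (-SCH3), which satisfies every atom and bond constraint.
(C) has a methoxy ether (-OCH3) but the bridging atom is O, not S.
(D) has a thiol (-SH) but the sulfur has H1, not H0 bridging two carbons.
So the answer is (B).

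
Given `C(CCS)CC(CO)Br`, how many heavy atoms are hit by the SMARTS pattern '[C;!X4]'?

The query [C;!X4] means: aliphatic carbon that does not have four total connections.
Check the 9 heavy atoms by environment: 6× C (X4) → no; 1× Br (X1) → no; 1× S (X2) → no; 1× O (X2) → no.
No environment satisfies the query, so 0 matching atoms.

0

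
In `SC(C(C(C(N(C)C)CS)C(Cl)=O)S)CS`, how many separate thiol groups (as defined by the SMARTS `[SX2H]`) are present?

4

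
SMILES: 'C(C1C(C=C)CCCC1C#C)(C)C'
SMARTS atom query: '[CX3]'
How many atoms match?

2

The query [CX3] means: C with X3: aliphatic carbon with exactly 3 total connections.
Check the 13 heavy atoms by environment: 9× C (X4) → no; 2× C (X3) → match; 2× C (X2) → no.
That gives 2 matching atoms.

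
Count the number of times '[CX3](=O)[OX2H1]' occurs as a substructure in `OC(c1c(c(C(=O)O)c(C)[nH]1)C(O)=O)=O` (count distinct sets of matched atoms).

[CX3](=O)[OX2H1] is the SMARTS for a carboxylic acid: an sp2 carbon double-bonded to O and single-bonded to an -OH oxygen.
The molecule carries 3 separate instances of a carboxylic acid group (-C(=O)OH) meeting every constraint; each maps to a distinct set of atoms, giving 3 matches.

3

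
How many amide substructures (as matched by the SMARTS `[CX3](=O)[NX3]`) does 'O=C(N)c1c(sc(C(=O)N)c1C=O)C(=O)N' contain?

3

[CX3](=O)[NX3] is the SMARTS for an amide: a carbonyl carbon bonded to a trivalent nitrogen.
The molecule carries 3 separate instances of a primary amide (-C(=O)NH2) meeting every constraint; each maps to a distinct set of atoms, giving 3 matches.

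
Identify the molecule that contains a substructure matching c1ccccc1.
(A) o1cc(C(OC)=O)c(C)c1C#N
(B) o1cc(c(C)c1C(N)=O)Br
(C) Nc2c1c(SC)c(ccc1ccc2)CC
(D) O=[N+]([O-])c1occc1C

c1ccccc1 describes six aromatic carbons in a ring (a benzene ring).
(A) has a methyl group (-CH3) but no six-membered all-carbon aromatic ring is present.
(B) has a methyl group (-CH3) but no six-membered all-carbon aromatic ring is present.
(C) contains the required atom environment, so the pattern matches.
(D) has a methyl group (-CH3) but no six-membered all-carbon aromatic ring is present.
So the answer is (C).

C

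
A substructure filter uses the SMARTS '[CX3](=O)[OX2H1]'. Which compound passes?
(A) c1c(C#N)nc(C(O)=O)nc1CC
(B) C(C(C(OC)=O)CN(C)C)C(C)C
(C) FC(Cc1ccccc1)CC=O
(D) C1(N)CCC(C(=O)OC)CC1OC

A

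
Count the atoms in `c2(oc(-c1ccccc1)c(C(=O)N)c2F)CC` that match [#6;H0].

6

The query [#6;H0] means: any carbon with no attached hydrogen.
Check the 17 heavy atoms by environment: 1× o (aromatic, H0) → no; 5× c (aromatic, H0) → match; 1× F (H0) → no; 5× c (aromatic, H1) → no; 1× C (H0) → match; 1× O (H0) → no; 1× N (H2) → no; 1× C (H2) → no; 1× C (H3) → no.
Summing the matching environments: 5 + 1 = 6 matching atoms.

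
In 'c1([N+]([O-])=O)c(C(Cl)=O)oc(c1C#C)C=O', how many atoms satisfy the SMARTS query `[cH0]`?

4

Check the 15 heavy atoms by environment: 1× o (aromatic, H0) → no; 4× c (aromatic, H0) → match; 2× C (H0) → no; 2× C (H1) → no; 3× O (H0) → no; 1× Cl (H0) → no; 1× N (charge +1, H0) → no; 1× O (charge -1, H0) → no.
That gives 4 matching atoms.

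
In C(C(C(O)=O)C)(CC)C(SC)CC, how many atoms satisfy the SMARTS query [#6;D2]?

2

Check the 13 heavy atoms by environment: 4× C (D1) → no; 4× C (D3) → no; 2× C (D2) → match; 2× O (D1) → no; 1× S (D2) → no.
That gives 2 matching atoms.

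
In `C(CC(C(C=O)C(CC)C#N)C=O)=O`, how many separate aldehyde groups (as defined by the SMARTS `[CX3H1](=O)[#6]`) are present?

3

[CX3H1](=O)[#6] is the SMARTS for an aldehyde: an sp2 carbon with one H, double-bonded to O and single-bonded to carbon.
The molecule carries 3 separate instances of an aldehyde (-CHO) meeting every constraint; each maps to a distinct set of atoms, giving 3 matches.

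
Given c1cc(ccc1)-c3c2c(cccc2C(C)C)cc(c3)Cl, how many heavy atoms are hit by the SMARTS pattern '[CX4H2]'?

0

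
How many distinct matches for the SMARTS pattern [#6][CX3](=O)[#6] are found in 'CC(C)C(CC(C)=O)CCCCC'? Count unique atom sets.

[#6][CX3](=O)[#6] is the SMARTS for a ketone: a carbonyl carbon (no H) flanked by two carbons.
Exactly one fragment in the molecule meets all constraints, giving 1 match.

1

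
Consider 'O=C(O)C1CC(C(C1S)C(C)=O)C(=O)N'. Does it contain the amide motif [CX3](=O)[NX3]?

Yes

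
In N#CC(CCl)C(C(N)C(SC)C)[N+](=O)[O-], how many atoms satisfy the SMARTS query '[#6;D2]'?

2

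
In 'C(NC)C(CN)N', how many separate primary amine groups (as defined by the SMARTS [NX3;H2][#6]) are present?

2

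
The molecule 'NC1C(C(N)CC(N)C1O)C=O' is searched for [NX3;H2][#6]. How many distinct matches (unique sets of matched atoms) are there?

3

[NX3;H2][#6] is the SMARTS for a primary amine: a trivalent nitrogen with two H attached to carbon.
The molecule carries 3 separate instances of a primary amino group (-NH2) meeting every constraint; each maps to a distinct set of atoms, giving 3 matches.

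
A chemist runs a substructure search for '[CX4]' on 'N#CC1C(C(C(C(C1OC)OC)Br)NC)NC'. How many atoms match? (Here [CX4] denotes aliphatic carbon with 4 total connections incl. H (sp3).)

10

The query [CX4] means: C with X4: aliphatic carbon with exactly 4 total connections (bonds + H).
Check the 17 heavy atoms by environment: 10× C (X4) → match; 2× O (X2) → no; 2× N (X3) → no; 1× Br (X1) → no; 1× C (X2) → no; 1× N (X1) → no.
That gives 10 matching atoms.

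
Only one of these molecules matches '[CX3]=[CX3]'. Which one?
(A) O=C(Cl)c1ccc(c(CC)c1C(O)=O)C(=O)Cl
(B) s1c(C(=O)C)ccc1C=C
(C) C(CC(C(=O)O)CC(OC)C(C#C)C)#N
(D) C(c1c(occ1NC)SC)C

B

[CX3]=[CX3] describes a non-aromatic C=C double bond between two sp2 carbons (an alkene).
(A) has an ethyl group (-CH2CH3) but its C-C bond is a single bond between CX4 carbons, not CX3=CX3.
(B) contains a vinyl group (-CH=CH2), which satisfies every atom and bond constraint.
(C) has an ethynyl group (-C#CH) but the C-C bond is a triple bond, not a double bond.
(D) has an ethyl group (-CH2CH3) but its C-C bond is a single bond between CX4 carbons, not CX3=CX3.
So the answer is (B).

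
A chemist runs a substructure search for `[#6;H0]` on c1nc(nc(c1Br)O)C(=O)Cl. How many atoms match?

4

The query [#6;H0] means: any carbon with no attached hydrogen.
Check the 11 heavy atoms by environment: 2× n (aromatic, H0) → no; 3× c (aromatic, H0) → match; 1× c (aromatic, H1) → no; 1× O (H1) → no; 1× C (H0) → match; 1× O (H0) → no; 1× Cl (H0) → no; 1× Br (H0) → no.
Summing the matching environments: 3 + 1 = 4 matching atoms.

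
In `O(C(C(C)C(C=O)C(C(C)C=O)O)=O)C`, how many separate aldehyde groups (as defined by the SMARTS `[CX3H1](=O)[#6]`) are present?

2

[CX3H1](=O)[#6] is the SMARTS for an aldehyde: an sp2 carbon with one H, double-bonded to O and single-bonded to carbon.
The molecule carries 2 separate instances of an aldehyde (-CHO) meeting every constraint; each maps to a distinct set of atoms, giving 2 matches.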